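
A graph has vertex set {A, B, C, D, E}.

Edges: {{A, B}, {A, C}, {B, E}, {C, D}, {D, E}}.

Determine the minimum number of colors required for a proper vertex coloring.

3

The cycle A-B-E-D-C-A has odd length 5, so it cannot be 2-colored; at least 3 colors are needed.
3 colors suffice: A=3, B=2, C=1, D=2, E=1. Every edge joins two different colors.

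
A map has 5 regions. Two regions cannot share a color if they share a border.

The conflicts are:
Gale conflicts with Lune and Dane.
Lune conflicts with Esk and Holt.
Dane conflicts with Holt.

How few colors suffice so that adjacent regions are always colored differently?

2

Gale and Lune conflict, so at least 2 colors are needed.
2 colors suffice: color 1 → {Lune, Dane}; color 2 → {Gale, Esk, Holt}. Each listed conflict is separated.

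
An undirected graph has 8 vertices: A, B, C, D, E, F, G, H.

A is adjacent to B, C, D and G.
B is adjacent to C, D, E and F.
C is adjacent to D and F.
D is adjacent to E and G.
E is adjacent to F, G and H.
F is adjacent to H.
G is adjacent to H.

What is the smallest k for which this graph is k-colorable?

4

A, B, C, D are mutually adjacent (a clique of size 4), so at least 4 colors are needed.
One proper 4-coloring: A=4, B=2, C=1, D=3, E=1, F=3, G=2, H=4. Each edge has distinct colors on its endpoints.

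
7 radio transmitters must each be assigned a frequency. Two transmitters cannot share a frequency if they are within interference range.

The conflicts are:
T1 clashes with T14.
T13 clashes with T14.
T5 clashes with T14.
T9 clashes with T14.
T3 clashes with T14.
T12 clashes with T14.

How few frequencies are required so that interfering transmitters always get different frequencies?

2

T13 and T14 conflict, so at least 2 frequencies are needed.
2 frequencies suffice: T1=2, T13=2, T5=2, T9=2, T3=2, T12=2, T14=1. No two conflicting transmitters share a frequency.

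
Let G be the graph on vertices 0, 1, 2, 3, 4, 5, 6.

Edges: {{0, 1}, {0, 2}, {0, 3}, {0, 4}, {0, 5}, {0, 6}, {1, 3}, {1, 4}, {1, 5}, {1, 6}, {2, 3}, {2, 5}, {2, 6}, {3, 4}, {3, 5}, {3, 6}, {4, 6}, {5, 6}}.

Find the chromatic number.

0, 1, 3, 4, 6 form a clique, so at least 5 colors are needed.
A valid assignment using 5 colors: 0=c, 1=d, 2=d, 3=b, 4=e, 5=e, 6=a. No two adjacent vertices share a color.

5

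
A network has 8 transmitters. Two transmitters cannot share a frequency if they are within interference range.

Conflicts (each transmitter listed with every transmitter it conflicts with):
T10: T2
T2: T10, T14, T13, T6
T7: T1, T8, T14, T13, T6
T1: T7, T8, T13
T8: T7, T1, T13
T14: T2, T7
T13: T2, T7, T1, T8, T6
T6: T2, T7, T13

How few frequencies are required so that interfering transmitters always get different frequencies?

T7, T1, T8, T13 pairwise conflict, so at least 4 frequencies are needed.
4 frequencies suffice: frequency 1 → {T10, T14, T13}; frequency 2 → {T2, T7}; frequency 3 → {T1, T6}; frequency 4 → {T8}. Each listed conflict is separated.

4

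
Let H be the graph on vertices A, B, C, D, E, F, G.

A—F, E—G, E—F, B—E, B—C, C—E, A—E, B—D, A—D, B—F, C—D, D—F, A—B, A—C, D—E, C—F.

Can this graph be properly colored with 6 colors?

The chromatic number is 6. A, B, C, D, E, F are pairwise adjacent (a clique of size 6), so at least 6 colors are needed.
6 colors suffice: A=3, B=6, C=4, D=5, E=1, F=2, G=2.
That is already a proper 6-coloring.

Yes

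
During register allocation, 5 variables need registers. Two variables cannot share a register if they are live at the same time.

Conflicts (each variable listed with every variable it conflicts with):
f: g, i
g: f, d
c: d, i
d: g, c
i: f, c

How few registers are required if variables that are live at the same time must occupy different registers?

The cycle i-c-d-g-f-i has odd length 5, so it cannot be 2-colored; at least 3 registers are needed.
3 registers suffice: register 1 → {f, d}; register 2 → {g, c}; register 3 → {i}. No two conflicting variables share a register.

3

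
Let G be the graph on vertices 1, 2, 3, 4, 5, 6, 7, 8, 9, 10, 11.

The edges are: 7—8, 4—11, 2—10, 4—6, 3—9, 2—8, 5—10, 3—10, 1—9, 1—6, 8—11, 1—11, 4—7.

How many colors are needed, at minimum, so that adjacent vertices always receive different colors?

3

The cycle 9-1-11-8-2-10-3-9 has odd length 7, so it cannot be 2-colored; at least 3 colors are needed.
3 colors suffice: color a → {1, 4, 8, 10}; color b → {2, 3, 5, 6, 7, 11}; color c → {9}. Each edge has distinct colors on its endpoints.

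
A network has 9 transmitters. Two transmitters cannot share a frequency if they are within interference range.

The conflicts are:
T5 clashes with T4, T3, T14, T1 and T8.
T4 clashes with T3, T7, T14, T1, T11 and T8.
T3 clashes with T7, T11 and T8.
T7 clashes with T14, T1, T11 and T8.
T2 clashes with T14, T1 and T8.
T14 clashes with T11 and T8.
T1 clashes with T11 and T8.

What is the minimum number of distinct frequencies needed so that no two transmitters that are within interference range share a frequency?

T4, T3, T7, T11 are mutually in conflict, so at least 4 frequencies are needed.
Using 4 frequencies: T5=4, T4=2, T3=3, T7=4, T2=2, T14=3, T1=3, T11=1, T8=1. Every pair that conflicts lands in different frequencies.

4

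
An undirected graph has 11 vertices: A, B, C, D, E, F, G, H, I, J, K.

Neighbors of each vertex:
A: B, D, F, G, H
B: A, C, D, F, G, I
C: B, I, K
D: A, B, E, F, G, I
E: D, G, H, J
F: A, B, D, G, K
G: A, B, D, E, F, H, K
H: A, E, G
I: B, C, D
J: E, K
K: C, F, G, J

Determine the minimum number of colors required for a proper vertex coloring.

5

A, B, D, F, G are pairwise adjacent (a clique of size 5), so at least 5 colors are needed.
5 colors suffice: color red → {G, I, J}; color blue → {D, H, K}; color green → {B, E}; color yellow → {C, F}; color purple → {A}. No two adjacent vertices share a color.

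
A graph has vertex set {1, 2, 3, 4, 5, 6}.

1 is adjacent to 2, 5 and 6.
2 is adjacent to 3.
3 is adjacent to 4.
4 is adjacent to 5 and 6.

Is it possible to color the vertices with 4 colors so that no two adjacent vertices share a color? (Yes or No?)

Yes

The chromatic number is 3. The cycle 5-1-2-3-4-5 has odd length 5, so it cannot be 2-colored; at least 3 colors are needed.
A valid assignment using 3 colors: 1=red, 2=blue, 3=green, 4=red, 5=blue, 6=blue.
Since 4 ≥ 3, a proper 4-coloring certainly exists.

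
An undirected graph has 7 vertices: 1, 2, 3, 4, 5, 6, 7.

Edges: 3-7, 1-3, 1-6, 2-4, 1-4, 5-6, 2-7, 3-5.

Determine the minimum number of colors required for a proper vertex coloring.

The cycle 1-3-7-2-4-1 has odd length 5, so it cannot be 2-colored; at least 3 colors are needed.
One proper 3-coloring: 1=blue, 2=green, 3=red, 4=red, 5=blue, 6=red, 7=blue. No two adjacent vertices share a color.

3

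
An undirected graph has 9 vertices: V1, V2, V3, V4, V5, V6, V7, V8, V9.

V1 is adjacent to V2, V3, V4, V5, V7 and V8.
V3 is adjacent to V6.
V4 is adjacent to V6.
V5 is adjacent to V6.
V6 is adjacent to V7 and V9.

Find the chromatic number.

2

V5 and V6 are adjacent, so at least 2 colors are needed.
One proper 2-coloring: V1=1, V2=2, V3=2, V4=2, V5=2, V6=1, V7=2, V8=2, V9=2. Every edge joins two different colors.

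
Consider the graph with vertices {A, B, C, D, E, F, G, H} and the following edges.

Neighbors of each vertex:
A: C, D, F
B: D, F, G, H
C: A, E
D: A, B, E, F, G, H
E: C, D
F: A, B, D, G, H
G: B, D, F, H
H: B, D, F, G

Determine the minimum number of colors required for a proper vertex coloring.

B, D, F, G, H are pairwise adjacent (a clique of size 5), so at least 5 colors are needed.
5 colors suffice: A=3, B=5, C=1, D=1, E=2, F=2, G=4, H=3. No two adjacent vertices share a color.

5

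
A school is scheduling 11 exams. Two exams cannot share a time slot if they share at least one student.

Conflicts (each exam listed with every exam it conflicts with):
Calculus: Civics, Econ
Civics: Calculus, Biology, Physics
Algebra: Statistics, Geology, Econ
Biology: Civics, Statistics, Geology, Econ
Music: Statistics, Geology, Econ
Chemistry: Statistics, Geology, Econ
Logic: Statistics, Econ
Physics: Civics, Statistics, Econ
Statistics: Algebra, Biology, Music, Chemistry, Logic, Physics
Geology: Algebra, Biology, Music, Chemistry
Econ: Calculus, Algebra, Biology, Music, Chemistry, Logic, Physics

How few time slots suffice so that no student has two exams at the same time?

Algebra and Geology conflict, so at least 2 time slots are needed.
Using 2 time slots: Calculus=2, Civics=1, Algebra=2, Biology=2, Music=2, Chemistry=2, Logic=2, Physics=2, Statistics=1, Geology=1, Econ=1. Every pair that conflicts lands in different time slots.

2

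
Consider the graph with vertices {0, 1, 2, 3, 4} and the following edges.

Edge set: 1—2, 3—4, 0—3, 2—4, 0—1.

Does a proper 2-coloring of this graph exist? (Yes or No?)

The cycle 1-2-4-3-0-1 has odd length 5, so it cannot be 2-colored; at least 3 colors are needed.
So 2 colors are not enough.

No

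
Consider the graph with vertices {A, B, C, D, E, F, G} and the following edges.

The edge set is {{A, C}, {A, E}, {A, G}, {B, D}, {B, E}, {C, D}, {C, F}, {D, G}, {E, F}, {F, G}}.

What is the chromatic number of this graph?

3

The cycle E-A-C-D-B-E has odd length 5, so it cannot be 2-colored; at least 3 colors are needed.
A valid assignment using 3 colors: A=blue, B=green, C=red, D=blue, E=red, F=blue, G=red. Each edge has distinct colors on its endpoints.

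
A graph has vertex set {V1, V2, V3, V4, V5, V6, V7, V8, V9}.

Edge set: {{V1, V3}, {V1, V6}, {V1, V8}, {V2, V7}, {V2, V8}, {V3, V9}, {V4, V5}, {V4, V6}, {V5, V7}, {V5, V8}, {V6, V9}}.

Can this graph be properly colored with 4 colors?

Yes

The chromatic number is 3. The cycle V8-V5-V4-V6-V1-V8 has odd length 5, so it cannot be 2-colored; at least 3 colors are needed.
One proper 3-coloring: V1=1, V2=1, V3=2, V4=3, V5=1, V6=2, V7=2, V8=2, V9=1.
Since 4 ≥ 3, a proper 4-coloring certainly exists.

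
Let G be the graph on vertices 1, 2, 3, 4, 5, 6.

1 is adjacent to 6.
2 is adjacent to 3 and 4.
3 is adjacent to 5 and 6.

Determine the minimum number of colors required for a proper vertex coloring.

3 and 5 are adjacent, so at least 2 colors are needed.
A valid assignment using 2 colors: 1=a, 2=b, 3=a, 4=a, 5=b, 6=b. No two adjacent vertices share a color.

2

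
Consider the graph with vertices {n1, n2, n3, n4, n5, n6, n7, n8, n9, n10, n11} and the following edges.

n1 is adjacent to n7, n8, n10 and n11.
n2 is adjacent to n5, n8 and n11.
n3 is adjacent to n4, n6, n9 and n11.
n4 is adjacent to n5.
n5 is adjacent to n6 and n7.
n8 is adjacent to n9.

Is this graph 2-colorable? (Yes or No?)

No

The cycle n7-n1-n8-n2-n5-n7 has odd length 5, so it cannot be 2-colored; at least 3 colors are needed.
So 2 colors are not enough.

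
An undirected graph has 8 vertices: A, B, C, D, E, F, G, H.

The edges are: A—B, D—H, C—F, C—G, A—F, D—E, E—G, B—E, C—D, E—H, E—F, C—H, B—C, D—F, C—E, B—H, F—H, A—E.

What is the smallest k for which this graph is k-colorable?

5

C, D, E, F, H are mutually adjacent (a clique of size 5), so at least 5 colors are needed.
5 colors suffice: A=2, B=4, C=2, D=5, E=1, F=4, G=3, H=3. Every edge joins two different colors.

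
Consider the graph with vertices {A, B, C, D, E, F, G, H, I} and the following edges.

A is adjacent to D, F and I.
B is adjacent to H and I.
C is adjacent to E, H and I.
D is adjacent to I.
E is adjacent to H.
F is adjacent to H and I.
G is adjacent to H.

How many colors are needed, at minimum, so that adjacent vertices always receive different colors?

A, D, I form a triangle, so at least 3 colors are needed.
3 colors suffice: color 1 → {H, I}; color 2 → {B, C, D, F, G}; color 3 → {A, E}. Each edge has distinct colors on its endpoints.

3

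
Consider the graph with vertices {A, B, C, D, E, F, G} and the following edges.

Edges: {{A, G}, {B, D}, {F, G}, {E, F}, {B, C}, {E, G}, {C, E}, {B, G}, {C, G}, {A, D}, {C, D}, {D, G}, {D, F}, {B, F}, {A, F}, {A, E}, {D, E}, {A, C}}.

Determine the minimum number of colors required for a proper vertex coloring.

5

A, C, D, E, G form a clique, so at least 5 colors are needed.
5 colors suffice: A=5, B=3, C=4, D=2, E=3, F=4, G=1. Each edge has distinct colors on its endpoints.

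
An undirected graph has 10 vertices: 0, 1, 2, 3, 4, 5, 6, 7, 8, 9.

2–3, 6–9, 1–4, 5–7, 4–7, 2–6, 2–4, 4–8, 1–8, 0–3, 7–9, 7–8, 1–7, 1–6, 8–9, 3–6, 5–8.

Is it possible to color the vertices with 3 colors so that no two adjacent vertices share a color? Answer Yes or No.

No

1, 4, 7, 8 are pairwise adjacent (a clique of size 4), so at least 4 colors are needed.
So 3 colors are not enough.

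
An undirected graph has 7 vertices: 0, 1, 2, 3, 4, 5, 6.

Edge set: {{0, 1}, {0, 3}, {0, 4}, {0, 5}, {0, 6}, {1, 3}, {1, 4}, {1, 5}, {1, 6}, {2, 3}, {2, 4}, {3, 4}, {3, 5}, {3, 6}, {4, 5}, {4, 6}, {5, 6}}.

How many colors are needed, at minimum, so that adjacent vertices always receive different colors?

6

0, 1, 3, 4, 5, 6 are mutually adjacent (a clique of size 6), so at least 6 colors are needed.
One proper 6-coloring: 0=e, 1=c, 2=c, 3=a, 4=b, 5=f, 6=d. Each edge has distinct colors on its endpoints.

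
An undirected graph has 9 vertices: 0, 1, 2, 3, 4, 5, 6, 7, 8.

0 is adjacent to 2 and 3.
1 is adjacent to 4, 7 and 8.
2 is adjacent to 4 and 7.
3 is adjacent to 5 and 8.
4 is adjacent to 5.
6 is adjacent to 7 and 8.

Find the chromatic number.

The cycle 1-8-3-5-4-1 has odd length 5, so it cannot be 2-colored; at least 3 colors are needed.
3 colors suffice: color a → {3, 4, 7}; color b → {2, 5, 8}; color c → {0, 1, 6}. Each edge has distinct colors on its endpoints.

3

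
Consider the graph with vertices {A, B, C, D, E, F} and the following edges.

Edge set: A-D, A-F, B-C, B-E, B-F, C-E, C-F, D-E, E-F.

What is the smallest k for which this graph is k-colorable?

B, C, E, F are pairwise adjacent (a clique of size 4), so at least 4 colors are needed.
4 colors suffice: color 1 → {A, E}; color 2 → {D, F}; color 3 → {C}; color 4 → {B}. Every edge joins two different colors.

4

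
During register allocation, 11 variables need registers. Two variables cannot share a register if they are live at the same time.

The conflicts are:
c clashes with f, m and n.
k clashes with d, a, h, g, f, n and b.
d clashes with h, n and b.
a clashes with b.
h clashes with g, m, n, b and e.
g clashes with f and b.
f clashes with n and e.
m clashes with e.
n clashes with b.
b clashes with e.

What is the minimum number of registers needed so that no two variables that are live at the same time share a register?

k, d, h, n, b all conflict with each other, so at least 5 registers are needed.
5 registers suffice: register 1 → {a, h, f}; register 2 → {c, b}; register 3 → {k, e}; register 4 → {g, m, n}; register 5 → {d}. Every pair that conflicts lands in different registers.

5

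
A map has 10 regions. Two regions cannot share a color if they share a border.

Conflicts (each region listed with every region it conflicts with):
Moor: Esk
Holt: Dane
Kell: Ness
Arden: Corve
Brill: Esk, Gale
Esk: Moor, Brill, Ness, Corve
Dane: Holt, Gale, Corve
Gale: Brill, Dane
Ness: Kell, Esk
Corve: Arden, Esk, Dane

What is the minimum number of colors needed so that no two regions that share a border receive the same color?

The cycle Brill-Esk-Corve-Dane-Gale-Brill has odd length 5, so it cannot be 2-colored; at least 3 colors are needed.
3 colors suffice: color 1 → {Kell, Arden, Esk, Dane}; color 2 → {Moor, Holt, Gale, Ness, Corve}; color 3 → {Brill}. Every pair that conflicts lands in different colors.

3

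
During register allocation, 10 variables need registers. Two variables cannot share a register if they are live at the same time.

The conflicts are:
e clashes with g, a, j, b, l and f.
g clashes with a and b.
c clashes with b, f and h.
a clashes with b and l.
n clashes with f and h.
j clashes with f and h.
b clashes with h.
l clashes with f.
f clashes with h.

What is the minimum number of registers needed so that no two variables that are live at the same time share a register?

e, g, a, b all conflict with each other, so at least 4 registers are needed.
4 registers suffice: e=2, g=4, c=3, a=3, n=3, j=3, b=1, l=4, f=1, h=2. No two conflicting variables share a register.

4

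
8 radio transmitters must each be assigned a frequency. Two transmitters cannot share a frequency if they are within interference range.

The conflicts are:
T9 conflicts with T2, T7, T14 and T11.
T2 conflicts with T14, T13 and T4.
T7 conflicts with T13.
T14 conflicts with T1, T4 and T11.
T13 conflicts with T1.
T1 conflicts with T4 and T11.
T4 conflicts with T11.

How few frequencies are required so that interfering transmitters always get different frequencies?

4

T14, T1, T4, T11 pairwise conflict, so at least 4 frequencies are needed.
4 frequencies suffice: frequency 1 → {T14, T13}; frequency 2 → {T2, T7, T11}; frequency 3 → {T9, T4}; frequency 4 → {T1}. Each listed conflict is separated.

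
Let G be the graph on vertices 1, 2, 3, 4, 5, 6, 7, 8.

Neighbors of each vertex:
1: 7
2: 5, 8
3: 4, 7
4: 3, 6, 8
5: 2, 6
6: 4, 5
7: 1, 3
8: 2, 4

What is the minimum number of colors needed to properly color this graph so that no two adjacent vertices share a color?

The cycle 2-8-4-6-5-2 has odd length 5, so it cannot be 2-colored; at least 3 colors are needed.
One proper 3-coloring: 1=blue, 2=green, 3=blue, 4=red, 5=red, 6=blue, 7=red, 8=blue. Each edge has distinct colors on its endpoints.

3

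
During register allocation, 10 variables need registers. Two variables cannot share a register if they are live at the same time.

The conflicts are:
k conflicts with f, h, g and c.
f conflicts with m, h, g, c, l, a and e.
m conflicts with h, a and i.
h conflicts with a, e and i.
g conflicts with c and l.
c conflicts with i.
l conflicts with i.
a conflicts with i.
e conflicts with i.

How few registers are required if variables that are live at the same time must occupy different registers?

k, f, g, c are mutually in conflict, so at least 4 registers are needed.
4 registers suffice: k=3, f=1, m=3, h=2, g=2, c=4, l=3, a=4, e=3, i=1. No two conflicting variables share a register.

4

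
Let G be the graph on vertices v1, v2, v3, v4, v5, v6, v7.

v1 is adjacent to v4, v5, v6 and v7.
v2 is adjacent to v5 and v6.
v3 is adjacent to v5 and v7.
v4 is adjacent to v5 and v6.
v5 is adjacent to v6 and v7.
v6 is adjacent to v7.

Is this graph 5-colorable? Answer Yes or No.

The chromatic number is 4. v1, v4, v5, v6 are pairwise adjacent (a clique of size 4), so at least 4 colors are needed.
4 colors suffice: color red → {v5}; color blue → {v3, v6}; color green → {v1, v2}; color yellow → {v4, v7}.
Since 5 ≥ 4, a proper 5-coloring certainly exists.

Yes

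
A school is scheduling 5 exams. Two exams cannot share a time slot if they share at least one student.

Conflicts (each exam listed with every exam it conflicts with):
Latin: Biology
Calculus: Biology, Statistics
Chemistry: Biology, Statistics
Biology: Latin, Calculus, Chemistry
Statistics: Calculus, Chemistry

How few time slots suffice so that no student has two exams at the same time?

Chemistry and Biology conflict, so at least 2 time slots are needed.
2 time slots suffice: Latin=2, Calculus=2, Chemistry=2, Biology=1, Statistics=1. No two conflicting exams share a time slot.

2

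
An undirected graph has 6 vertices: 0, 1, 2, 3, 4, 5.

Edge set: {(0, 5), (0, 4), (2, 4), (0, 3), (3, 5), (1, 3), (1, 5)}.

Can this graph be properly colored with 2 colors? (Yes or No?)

0, 3, 5 are pairwise adjacent, so at least 3 colors are needed.
So 2 colors are not enough.

No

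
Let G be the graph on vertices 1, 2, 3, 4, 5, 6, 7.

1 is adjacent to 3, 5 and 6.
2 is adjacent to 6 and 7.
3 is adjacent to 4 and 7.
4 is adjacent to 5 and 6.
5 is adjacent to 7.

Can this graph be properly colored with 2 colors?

No

The cycle 6-4-5-7-2-6 has odd length 5, so it cannot be 2-colored; at least 3 colors are needed.
So 2 colors are not enough.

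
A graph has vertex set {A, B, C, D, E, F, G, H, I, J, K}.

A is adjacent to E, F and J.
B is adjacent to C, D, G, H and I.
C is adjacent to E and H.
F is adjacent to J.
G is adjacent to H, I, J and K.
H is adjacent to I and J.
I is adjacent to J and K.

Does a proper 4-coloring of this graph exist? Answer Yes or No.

Yes

The chromatic number is 4. G, H, I, J are pairwise adjacent (a clique of size 4), so at least 4 colors are needed.
4 colors suffice: color 1 → {A, C, D, I}; color 2 → {E, F, H, K}; color 3 → {B, J}; color 4 → {G}.
That is already a proper 4-coloring.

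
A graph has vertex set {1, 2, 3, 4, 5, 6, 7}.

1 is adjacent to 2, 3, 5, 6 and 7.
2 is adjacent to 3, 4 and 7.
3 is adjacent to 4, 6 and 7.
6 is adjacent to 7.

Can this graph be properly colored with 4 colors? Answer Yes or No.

The chromatic number is 4. 1, 3, 6, 7 form a clique, so at least 4 colors are needed.
4 colors suffice: color red → {1, 4}; color blue → {3, 5}; color green → {7}; color yellow → {2, 6}.
That is already a proper 4-coloring.

Yes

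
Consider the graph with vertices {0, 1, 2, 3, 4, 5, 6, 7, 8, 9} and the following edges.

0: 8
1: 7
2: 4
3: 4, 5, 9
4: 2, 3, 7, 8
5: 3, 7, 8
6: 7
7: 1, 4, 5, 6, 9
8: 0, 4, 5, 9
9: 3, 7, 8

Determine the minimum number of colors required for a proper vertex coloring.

2

3 and 4 are adjacent, so at least 2 colors are needed.
2 colors suffice: 0=b, 1=b, 2=a, 3=a, 4=b, 5=b, 6=b, 7=a, 8=a, 9=b. Each edge has distinct colors on its endpoints.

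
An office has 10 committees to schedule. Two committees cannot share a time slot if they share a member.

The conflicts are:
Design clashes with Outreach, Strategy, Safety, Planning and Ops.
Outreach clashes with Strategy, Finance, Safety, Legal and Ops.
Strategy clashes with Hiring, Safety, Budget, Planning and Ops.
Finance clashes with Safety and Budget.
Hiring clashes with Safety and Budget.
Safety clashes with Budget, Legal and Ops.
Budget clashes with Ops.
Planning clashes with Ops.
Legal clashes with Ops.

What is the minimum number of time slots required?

Design, Outreach, Strategy, Safety, Ops pairwise conflict, so at least 5 time slots are needed.
Using 5 time slots: Design=5, Outreach=4, Strategy=3, Finance=2, Hiring=2, Safety=1, Budget=4, Planning=1, Legal=3, Ops=2. No two conflicting committees share a time slot.

5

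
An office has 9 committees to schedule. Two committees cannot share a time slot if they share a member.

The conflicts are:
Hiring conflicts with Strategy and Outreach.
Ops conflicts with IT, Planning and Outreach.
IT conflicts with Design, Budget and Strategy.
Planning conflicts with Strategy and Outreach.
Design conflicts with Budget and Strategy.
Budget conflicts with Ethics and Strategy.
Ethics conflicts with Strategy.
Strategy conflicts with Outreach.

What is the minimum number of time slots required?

4

IT, Design, Budget, Strategy pairwise conflict, so at least 4 time slots are needed.
4 time slots suffice: Hiring=3, Ops=1, IT=3, Planning=3, Design=4, Budget=2, Ethics=3, Strategy=1, Outreach=2. No two conflicting committees share a time slot.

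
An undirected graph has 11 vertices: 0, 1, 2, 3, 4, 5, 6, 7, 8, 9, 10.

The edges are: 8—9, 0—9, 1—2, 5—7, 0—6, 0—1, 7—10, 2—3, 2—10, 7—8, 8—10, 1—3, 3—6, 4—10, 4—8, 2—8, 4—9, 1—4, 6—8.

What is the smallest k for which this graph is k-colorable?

3

4, 8, 10 are pairwise adjacent, so at least 3 colors are needed.
A valid assignment using 3 colors: 0=red, 1=blue, 2=green, 3=red, 4=green, 5=red, 6=blue, 7=green, 8=red, 9=blue, 10=blue. Each edge has distinct colors on its endpoints.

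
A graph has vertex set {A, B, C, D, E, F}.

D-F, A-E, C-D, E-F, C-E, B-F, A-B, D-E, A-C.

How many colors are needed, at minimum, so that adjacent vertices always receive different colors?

D, E, F are pairwise adjacent, so at least 3 colors are needed.
3 colors suffice: color red → {B, E}; color blue → {C, F}; color green → {A, D}. Each edge has distinct colors on its endpoints.

3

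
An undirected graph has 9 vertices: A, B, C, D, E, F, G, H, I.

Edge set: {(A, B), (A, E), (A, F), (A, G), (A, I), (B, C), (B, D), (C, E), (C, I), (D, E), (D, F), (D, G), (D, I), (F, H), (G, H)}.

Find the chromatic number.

2

F and H are adjacent, so at least 2 colors are needed.
One proper 2-coloring: A=1, B=2, C=1, D=1, E=2, F=2, G=2, H=1, I=2. Every edge joins two different colors.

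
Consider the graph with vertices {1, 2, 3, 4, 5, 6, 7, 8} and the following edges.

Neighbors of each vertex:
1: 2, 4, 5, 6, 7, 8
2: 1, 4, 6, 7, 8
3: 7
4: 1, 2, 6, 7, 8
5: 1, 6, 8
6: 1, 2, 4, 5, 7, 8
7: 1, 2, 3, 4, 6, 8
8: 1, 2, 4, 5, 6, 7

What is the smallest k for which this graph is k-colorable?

6

1, 2, 4, 6, 7, 8 are pairwise adjacent (a clique of size 6), so at least 6 colors are needed.
6 colors suffice: 1=c, 2=e, 3=a, 4=f, 5=d, 6=b, 7=d, 8=a. No two adjacent vertices share a color.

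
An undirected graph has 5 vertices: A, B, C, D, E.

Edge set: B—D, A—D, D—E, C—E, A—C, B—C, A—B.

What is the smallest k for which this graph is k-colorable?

A, B, D are mutually adjacent, so at least 3 colors are needed.
3 colors suffice: color 1 → {C, D}; color 2 → {A, E}; color 3 → {B}. Each edge has distinct colors on its endpoints.

3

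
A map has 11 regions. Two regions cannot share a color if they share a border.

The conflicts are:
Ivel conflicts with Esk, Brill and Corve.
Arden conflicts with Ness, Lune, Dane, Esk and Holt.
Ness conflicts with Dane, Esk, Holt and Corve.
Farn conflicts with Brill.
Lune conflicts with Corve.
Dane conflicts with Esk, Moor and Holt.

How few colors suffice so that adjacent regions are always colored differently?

Arden, Ness, Dane, Esk all conflict with each other, so at least 4 colors are needed.
4 colors suffice: Ivel=1, Arden=1, Ness=3, Farn=1, Lune=3, Dane=2, Esk=4, Moor=1, Brill=2, Holt=4, Corve=2. Each listed conflict is separated.

4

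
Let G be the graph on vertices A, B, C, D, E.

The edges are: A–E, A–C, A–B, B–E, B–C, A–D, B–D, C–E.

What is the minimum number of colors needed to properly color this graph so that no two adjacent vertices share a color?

A, B, C, E are mutually adjacent (a clique of size 4), so at least 4 colors are needed.
4 colors suffice: color red → {B}; color blue → {A}; color green → {C, D}; color yellow → {E}. Each edge has distinct colors on its endpoints.

4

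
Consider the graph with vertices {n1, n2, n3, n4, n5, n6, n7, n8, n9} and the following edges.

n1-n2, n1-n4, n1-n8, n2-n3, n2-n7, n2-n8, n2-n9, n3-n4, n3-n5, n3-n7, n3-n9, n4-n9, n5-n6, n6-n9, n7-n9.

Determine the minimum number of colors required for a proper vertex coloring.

n2, n3, n7, n9 are mutually adjacent (a clique of size 4), so at least 4 colors are needed.
4 colors suffice: n1=B, n2=R, n3=G, n4=R, n5=B, n6=R, n7=Y, n8=G, n9=B. Each edge has distinct colors on its endpoints.

4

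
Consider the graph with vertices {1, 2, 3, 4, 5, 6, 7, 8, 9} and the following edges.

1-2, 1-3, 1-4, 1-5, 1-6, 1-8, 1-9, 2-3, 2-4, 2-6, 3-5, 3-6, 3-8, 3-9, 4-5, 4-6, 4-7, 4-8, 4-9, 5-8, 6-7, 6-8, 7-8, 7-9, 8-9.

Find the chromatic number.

4

1, 4, 6, 8 are mutually adjacent (a clique of size 4), so at least 4 colors are needed.
4 colors suffice: color a → {3, 4}; color b → {2, 8}; color c → {1, 7}; color d → {5, 6, 9}. Every edge joins two different colors.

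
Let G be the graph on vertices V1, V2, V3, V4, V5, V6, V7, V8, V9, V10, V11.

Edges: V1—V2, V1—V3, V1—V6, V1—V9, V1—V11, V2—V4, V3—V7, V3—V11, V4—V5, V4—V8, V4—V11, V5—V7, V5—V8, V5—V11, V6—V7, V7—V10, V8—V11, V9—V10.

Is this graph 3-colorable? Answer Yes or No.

V4, V5, V8, V11 are mutually adjacent (a clique of size 4), so at least 4 colors are needed.
So 3 colors are not enough.

No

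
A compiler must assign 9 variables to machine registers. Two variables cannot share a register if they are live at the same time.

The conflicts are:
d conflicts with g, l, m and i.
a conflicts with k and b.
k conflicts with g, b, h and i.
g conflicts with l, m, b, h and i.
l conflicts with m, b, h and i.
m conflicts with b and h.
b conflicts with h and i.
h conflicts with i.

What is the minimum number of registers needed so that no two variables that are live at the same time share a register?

5

g, l, m, b, h are mutually in conflict, so at least 5 registers are needed.
5 registers suffice: d=2, a=1, k=3, g=1, l=3, m=4, b=2, h=5, i=4. No two conflicting variables share a register.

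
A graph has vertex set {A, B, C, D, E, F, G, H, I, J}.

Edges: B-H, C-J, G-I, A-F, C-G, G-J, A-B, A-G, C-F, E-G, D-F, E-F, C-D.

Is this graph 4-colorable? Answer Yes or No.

Yes

The chromatic number is 3. C, D, F are mutually adjacent, so at least 3 colors are needed.
A valid assignment using 3 colors: A=blue, B=red, C=blue, D=green, E=blue, F=red, G=red, H=blue, I=blue, J=green.
Since 4 ≥ 3, a proper 4-coloring certainly exists.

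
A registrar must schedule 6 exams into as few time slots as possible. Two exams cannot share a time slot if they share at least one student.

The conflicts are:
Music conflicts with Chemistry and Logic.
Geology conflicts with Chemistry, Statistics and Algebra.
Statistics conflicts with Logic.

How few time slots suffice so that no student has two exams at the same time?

The cycle Music-Chemistry-Geology-Statistics-Logic-Music has odd length 5, so it cannot be 2-colored; at least 3 time slots are needed.
3 time slots suffice: time slot 1 → {Music, Geology}; time slot 2 → {Chemistry, Logic, Algebra}; time slot 3 → {Statistics}. Every pair that conflicts lands in different time slots.

3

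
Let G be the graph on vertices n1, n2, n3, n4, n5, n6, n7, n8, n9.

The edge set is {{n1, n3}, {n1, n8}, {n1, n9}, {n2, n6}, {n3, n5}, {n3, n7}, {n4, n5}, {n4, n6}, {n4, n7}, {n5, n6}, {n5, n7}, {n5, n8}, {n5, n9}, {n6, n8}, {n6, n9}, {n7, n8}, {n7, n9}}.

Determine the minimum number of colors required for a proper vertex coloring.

3

n5, n7, n8 are pairwise adjacent, so at least 3 colors are needed.
3 colors suffice: color 1 → {n1, n2, n5}; color 2 → {n6, n7}; color 3 → {n3, n4, n8, n9}. Each edge has distinct colors on its endpoints.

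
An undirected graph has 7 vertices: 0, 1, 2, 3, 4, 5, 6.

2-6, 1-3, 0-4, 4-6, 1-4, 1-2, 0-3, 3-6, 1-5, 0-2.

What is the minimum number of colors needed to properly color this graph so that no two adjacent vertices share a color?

2

1 and 5 are adjacent, so at least 2 colors are needed.
2 colors suffice: color a → {0, 1, 6}; color b → {2, 3, 4, 5}. No two adjacent vertices share a color.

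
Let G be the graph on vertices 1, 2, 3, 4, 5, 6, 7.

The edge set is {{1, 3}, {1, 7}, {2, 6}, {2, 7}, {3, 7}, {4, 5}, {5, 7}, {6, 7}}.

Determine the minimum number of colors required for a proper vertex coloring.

3

1, 3, 7 are pairwise adjacent, so at least 3 colors are needed.
3 colors suffice: 1=b, 2=b, 3=c, 4=a, 5=b, 6=c, 7=a. No two adjacent vertices share a color.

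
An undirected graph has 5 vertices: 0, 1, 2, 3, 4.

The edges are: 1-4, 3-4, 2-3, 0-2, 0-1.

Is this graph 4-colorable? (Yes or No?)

The chromatic number is 3. The cycle 1-0-2-3-4-1 has odd length 5, so it cannot be 2-colored; at least 3 colors are needed.
3 colors suffice: color red → {2, 4}; color blue → {0, 3}; color green → {1}.
Since 4 ≥ 3, a proper 4-coloring certainly exists.

Yes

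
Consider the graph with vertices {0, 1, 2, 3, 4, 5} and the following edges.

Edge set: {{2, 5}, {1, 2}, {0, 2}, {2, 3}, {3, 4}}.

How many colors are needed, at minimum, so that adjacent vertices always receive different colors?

2

3 and 4 are adjacent, so at least 2 colors are needed.
2 colors suffice: color a → {2, 4}; color b → {0, 1, 3, 5}. Every edge joins two different colors.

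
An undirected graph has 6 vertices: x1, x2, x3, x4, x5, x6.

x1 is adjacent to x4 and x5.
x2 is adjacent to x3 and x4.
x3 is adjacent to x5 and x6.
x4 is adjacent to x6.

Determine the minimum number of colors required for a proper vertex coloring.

The cycle x5-x3-x2-x4-x1-x5 has odd length 5, so it cannot be 2-colored; at least 3 colors are needed.
A valid assignment using 3 colors: x1=G, x2=B, x3=R, x4=R, x5=B, x6=B. Each edge has distinct colors on its endpoints.

3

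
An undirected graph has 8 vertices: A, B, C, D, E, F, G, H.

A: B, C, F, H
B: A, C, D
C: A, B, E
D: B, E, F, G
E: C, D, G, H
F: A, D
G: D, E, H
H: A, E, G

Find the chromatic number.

D, E, G are pairwise adjacent, so at least 3 colors are needed.
One proper 3-coloring: A=blue, B=green, C=red, D=red, E=blue, F=green, G=green, H=red. No two adjacent vertices share a color.

3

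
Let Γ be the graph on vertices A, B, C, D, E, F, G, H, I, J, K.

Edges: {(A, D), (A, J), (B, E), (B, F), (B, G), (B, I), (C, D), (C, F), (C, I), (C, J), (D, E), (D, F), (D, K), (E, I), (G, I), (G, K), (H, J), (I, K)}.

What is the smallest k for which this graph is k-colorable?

3

G, I, K are mutually adjacent, so at least 3 colors are needed.
3 colors suffice: color 1 → {D, I, J}; color 2 → {A, B, C, H, K}; color 3 → {E, F, G}. Every edge joins two different colors.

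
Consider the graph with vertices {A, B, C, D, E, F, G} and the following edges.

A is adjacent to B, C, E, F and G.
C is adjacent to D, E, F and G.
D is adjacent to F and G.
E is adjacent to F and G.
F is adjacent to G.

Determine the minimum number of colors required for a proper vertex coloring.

A, C, E, F, G are mutually adjacent (a clique of size 5), so at least 5 colors are needed.
5 colors suffice: color 1 → {B, G}; color 2 → {A, D}; color 3 → {F}; color 4 → {C}; color 5 → {E}. No two adjacent vertices share a color.

5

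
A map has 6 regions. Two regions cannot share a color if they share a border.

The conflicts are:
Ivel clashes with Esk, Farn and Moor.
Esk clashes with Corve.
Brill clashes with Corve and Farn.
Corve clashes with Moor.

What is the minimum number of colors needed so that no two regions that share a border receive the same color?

3

The cycle Brill-Farn-Ivel-Esk-Corve-Brill has odd length 5, so it cannot be 2-colored; at least 3 colors are needed.
3 colors suffice: color 1 → {Ivel, Corve}; color 2 → {Esk, Brill, Moor}; color 3 → {Farn}. Each listed conflict is separated.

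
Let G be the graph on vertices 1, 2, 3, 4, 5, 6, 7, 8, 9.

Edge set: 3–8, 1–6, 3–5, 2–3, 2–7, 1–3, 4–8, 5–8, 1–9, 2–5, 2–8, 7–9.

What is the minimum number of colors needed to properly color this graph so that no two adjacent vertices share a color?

2, 3, 5, 8 form a clique, so at least 4 colors are needed.
4 colors suffice: color red → {3, 4, 6, 9}; color blue → {1, 7, 8}; color green → {2}; color yellow → {5}. Every edge joins two different colors.

4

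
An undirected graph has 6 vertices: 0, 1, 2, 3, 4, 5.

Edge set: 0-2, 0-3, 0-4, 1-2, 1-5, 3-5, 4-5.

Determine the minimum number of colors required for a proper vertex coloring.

The cycle 1-2-0-3-5-1 has odd length 5, so it cannot be 2-colored; at least 3 colors are needed.
One proper 3-coloring: 0=a, 1=c, 2=b, 3=b, 4=b, 5=a. No two adjacent vertices share a color.

3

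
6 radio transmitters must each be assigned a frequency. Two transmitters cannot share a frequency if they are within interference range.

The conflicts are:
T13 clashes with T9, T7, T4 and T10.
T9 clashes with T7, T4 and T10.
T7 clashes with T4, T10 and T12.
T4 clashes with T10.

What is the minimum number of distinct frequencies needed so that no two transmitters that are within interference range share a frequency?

5

T13, T9, T7, T4, T10 are mutually in conflict, so at least 5 frequencies are needed.
5 frequencies suffice: frequency 1 → {T7}; frequency 2 → {T9, T12}; frequency 3 → {T4}; frequency 4 → {T13}; frequency 5 → {T10}. Every pair that conflicts lands in different frequencies.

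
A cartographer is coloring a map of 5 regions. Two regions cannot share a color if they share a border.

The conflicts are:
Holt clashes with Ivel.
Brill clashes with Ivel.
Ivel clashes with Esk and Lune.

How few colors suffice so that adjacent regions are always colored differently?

2

Holt and Ivel conflict, so at least 2 colors are needed.
2 colors suffice: Holt=2, Brill=2, Ivel=1, Esk=2, Lune=2. No two conflicting regions share a color.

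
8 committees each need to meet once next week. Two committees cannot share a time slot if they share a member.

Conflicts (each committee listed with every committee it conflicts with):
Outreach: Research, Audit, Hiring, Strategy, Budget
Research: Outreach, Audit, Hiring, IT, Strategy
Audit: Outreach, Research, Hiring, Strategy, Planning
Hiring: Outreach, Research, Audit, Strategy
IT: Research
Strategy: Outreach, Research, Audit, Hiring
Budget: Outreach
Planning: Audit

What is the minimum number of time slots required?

5

Outreach, Research, Audit, Hiring, Strategy pairwise conflict, so at least 5 time slots are needed.
5 time slots suffice: time slot 1 → {Outreach, IT, Planning}; time slot 2 → {Audit, Budget}; time slot 3 → {Research}; time slot 4 → {Strategy}; time slot 5 → {Hiring}. Every pair that conflicts lands in different time slots.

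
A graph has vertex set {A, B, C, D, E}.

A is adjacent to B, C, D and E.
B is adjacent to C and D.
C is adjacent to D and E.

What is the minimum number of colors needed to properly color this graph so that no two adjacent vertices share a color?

4

A, B, C, D form a clique, so at least 4 colors are needed.
4 colors suffice: color 1 → {A}; color 2 → {C}; color 3 → {D, E}; color 4 → {B}. No two adjacent vertices share a color.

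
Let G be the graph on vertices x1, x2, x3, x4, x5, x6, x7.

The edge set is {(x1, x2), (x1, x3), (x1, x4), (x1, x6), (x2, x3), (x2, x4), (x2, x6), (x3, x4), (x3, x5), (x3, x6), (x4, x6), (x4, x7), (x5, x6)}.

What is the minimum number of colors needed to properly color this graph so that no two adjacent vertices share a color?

x1, x2, x3, x4, x6 are pairwise adjacent (a clique of size 5), so at least 5 colors are needed.
5 colors suffice: color red → {x6, x7}; color blue → {x4, x5}; color green → {x3}; color yellow → {x1}; color purple → {x2}. Every edge joins two different colors.

5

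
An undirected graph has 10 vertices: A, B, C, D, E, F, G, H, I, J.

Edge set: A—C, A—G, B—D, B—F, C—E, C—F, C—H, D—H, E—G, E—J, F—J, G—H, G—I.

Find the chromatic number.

3

The cycle C-F-B-D-H-C has odd length 5, so it cannot be 2-colored; at least 3 colors are needed.
3 colors suffice: color 1 → {B, C, G, J}; color 2 → {A, E, F, H, I}; color 3 → {D}. Every edge joins two different colors.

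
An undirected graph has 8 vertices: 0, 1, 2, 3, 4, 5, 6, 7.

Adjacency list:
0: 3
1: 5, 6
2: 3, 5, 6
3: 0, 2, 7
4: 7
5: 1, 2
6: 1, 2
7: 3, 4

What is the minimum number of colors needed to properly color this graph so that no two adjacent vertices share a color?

4 and 7 are adjacent, so at least 2 colors are needed.
2 colors suffice: color a → {3, 4, 5, 6}; color b → {0, 1, 2, 7}. Every edge joins two different colors.

2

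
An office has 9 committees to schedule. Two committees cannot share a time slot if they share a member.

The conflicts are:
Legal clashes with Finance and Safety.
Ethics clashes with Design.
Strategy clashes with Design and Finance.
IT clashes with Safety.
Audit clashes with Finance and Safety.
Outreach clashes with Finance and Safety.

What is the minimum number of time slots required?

Audit and Finance conflict, so at least 2 time slots are needed.
A valid assignment using 2 time slots: Legal=2, Ethics=2, Strategy=2, IT=2, Design=1, Audit=2, Outreach=2, Finance=1, Safety=1. Every pair that conflicts lands in different time slots.

2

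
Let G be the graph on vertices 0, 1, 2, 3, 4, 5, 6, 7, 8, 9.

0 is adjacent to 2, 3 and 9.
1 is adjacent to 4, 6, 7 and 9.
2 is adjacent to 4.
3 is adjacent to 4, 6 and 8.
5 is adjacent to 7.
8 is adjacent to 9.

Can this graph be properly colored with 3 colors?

Yes

The chromatic number is 3. The cycle 3-0-9-1-4-3 has odd length 5, so it cannot be 2-colored; at least 3 colors are needed.
3 colors suffice: color red → {1, 2, 3, 5}; color blue → {4, 6, 7, 9}; color green → {0, 8}.
That is already a proper 3-coloring.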